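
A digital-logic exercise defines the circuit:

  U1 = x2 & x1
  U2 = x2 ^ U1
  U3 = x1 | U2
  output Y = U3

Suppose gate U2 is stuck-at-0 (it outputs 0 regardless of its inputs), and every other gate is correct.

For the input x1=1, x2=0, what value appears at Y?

1

Propagate with U2 forced: U1=0, U2=0 [stuck-at-0], U3=1.
So Y = 1. (Same as the fault-free value — the fault is masked on this input.)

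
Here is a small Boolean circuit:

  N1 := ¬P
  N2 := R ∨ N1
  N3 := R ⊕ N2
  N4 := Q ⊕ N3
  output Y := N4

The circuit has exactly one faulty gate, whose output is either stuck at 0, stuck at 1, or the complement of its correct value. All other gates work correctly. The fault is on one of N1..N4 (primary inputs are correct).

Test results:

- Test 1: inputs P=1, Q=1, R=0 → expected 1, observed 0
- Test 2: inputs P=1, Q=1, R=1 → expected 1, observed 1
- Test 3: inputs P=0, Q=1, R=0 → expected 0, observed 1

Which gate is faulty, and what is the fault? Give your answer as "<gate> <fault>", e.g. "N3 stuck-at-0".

Fault-free values for test 1 (P=1, Q=1, R=0): N1=0, N2=0, N3=0, N4=1, giving Y=1. Observed 0.
Test 1: faults giving observed 0 are {N1 stuck-at-1, N1 inverted output, N2 stuck-at-1, N2 inverted output, N3 stuck-at-1, N3 inverted output, N4 stuck-at-0, N4 inverted output}.
Test 2 (P=1, Q=1, R=1): fault-free N1=0, N2=1, N3=0, N4=1 → 1; observed 1. Eliminates N2 inverted output, N3 stuck-at-1, N3 inverted output, N4 stuck-at-0, N4 inverted output.
Test 3 (P=0, Q=1, R=0): fault-free N1=1, N2=1, N3=1, N4=0 → 0; observed 1. Eliminates N1 stuck-at-1, N2 stuck-at-1.
Only N1 inverted output is consistent with every test.

N1 inverted output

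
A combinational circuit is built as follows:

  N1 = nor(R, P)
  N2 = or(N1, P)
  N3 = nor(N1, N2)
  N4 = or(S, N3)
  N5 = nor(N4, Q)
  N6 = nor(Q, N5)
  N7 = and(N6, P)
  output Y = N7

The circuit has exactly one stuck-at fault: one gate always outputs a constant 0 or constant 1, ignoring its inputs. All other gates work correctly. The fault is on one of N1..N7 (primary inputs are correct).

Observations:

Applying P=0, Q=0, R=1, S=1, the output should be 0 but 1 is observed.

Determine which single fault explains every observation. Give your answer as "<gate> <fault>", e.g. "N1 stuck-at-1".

N7 stuck-at-1

Fault-free values for test 1 (P=0, Q=0, R=1, S=1): N1=0, N2=0, N3=1, N4=1, N5=0, N6=1, N7=0, giving Y=0. Observed 1.
Test 1: faults giving observed 1 are {N7 stuck-at-1}.
Only N7 stuck-at-1 is consistent with every test.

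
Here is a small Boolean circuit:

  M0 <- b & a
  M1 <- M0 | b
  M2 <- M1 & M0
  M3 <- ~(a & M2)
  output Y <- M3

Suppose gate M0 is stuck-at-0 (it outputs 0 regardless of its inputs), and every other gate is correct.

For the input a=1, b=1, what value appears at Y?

Propagate with M0 forced: M0=0 [stuck-at-0], M1=1, M2=0, M3=1.
So Y = 1. (Without the fault it would be 0.)

1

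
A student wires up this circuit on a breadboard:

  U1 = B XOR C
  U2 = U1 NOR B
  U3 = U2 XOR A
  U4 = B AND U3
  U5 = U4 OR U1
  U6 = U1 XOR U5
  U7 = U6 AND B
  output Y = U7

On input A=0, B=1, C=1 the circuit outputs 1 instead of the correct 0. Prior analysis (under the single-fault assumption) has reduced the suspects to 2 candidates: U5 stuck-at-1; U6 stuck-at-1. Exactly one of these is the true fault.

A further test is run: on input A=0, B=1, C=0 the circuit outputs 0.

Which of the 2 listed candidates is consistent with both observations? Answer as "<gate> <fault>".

Evaluate each candidate on input A=0, B=1, C=0:
  U5 stuck-at-1: U1=1, U2=0, U3=0, U4=0, U5=1 [stuck-at-1], U6=0, U7=0 → 0 — matches
  U6 stuck-at-1: U1=1, U2=0, U3=0, U4=0, U5=1, U6=1 [stuck-at-1], U7=1 → 1 — eliminated
Only U5 stuck-at-1 reproduces the observed 0.

U5 stuck-at-1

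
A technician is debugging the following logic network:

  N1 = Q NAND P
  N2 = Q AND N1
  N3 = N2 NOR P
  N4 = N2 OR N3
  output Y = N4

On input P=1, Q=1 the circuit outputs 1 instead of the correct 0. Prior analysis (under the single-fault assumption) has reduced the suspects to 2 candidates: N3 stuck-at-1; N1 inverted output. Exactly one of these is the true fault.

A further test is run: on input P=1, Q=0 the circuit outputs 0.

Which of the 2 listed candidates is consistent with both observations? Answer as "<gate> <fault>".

N1 inverted output

Evaluate each candidate on input P=1, Q=0:
  N3 stuck-at-1: N1=1, N2=0, N3=1 [stuck-at-1], N4=1 → 1 — eliminated
  N1 inverted output: N1=0 [inverted output], N2=0, N3=0, N4=0 → 0 — matches
Only N1 inverted output reproduces the observed 0.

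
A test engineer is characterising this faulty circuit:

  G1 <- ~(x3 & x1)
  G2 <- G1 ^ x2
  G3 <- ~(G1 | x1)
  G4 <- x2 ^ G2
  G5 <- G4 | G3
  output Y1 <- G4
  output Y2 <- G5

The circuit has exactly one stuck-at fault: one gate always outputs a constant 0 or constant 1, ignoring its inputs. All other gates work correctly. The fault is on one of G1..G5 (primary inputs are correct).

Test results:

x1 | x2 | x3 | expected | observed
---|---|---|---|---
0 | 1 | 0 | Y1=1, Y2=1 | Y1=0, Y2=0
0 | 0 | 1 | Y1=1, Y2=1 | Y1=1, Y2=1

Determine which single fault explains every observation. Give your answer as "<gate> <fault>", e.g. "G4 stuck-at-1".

G2 stuck-at-1

Fault-free values for test 1 (x1=0, x2=1, x3=0): G1=1, G2=0, G3=0, G4=1, G5=1, giving Y1=1, Y2=1. Observed Y1=0, Y2=0.
Test 1: faults giving observed Y1=0, Y2=0 are {G2 stuck-at-1, G4 stuck-at-0}.
Test 2 (x1=0, x2=0, x3=1): fault-free G1=1, G2=1, G3=0, G4=1, G5=1 → Y1=1, Y2=1; observed Y1=1, Y2=1. Eliminates G4 stuck-at-0.
Only G2 stuck-at-1 is consistent with every test.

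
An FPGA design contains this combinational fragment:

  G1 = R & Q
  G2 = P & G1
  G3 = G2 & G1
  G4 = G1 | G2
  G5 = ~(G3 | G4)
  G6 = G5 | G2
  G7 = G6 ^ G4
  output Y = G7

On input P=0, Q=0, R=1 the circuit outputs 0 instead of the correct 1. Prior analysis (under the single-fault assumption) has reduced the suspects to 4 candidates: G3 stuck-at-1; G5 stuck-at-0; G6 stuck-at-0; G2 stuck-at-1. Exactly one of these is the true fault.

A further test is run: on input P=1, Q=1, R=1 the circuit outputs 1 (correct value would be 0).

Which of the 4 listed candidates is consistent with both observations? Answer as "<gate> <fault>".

G6 stuck-at-0

Evaluate each candidate on input P=1, Q=1, R=1:
  G3 stuck-at-1: G1=1, G2=1, G3=1 [stuck-at-1], G4=1, G5=0, G6=1, G7=0 → 0 — eliminated
  G5 stuck-at-0: G1=1, G2=1, G3=1, G4=1, G5=0 [stuck-at-0], G6=1, G7=0 → 0 — eliminated
  G6 stuck-at-0: G1=1, G2=1, G3=1, G4=1, G5=0, G6=0 [stuck-at-0], G7=1 → 1 — matches
  G2 stuck-at-1: G1=1, G2=1 [stuck-at-1], G3=1, G4=1, G5=0, G6=1, G7=0 → 0 — eliminated
Only G6 stuck-at-0 reproduces the observed 1.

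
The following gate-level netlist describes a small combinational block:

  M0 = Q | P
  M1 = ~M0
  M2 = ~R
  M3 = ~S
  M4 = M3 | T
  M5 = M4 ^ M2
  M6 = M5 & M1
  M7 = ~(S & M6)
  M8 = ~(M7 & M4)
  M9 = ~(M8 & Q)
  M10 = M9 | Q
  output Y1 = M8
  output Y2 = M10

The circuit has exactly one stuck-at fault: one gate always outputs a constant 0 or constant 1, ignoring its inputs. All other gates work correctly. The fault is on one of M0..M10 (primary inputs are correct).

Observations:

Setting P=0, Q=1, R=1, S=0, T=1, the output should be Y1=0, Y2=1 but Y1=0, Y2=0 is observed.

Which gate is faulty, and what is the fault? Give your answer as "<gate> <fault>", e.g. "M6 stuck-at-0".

Fault-free values for test 1 (P=0, Q=1, R=1, S=0, T=1): M0=1, M1=0, M2=0, M3=1, M4=1, M5=1, M6=0, M7=1, M8=0, M9=1, M10=1, giving Y1=0, Y2=1. Observed Y1=0, Y2=0.
Test 1: faults giving observed Y1=0, Y2=0 are {M10 stuck-at-0}.
Only M10 stuck-at-0 is consistent with every test.

M10 stuck-at-0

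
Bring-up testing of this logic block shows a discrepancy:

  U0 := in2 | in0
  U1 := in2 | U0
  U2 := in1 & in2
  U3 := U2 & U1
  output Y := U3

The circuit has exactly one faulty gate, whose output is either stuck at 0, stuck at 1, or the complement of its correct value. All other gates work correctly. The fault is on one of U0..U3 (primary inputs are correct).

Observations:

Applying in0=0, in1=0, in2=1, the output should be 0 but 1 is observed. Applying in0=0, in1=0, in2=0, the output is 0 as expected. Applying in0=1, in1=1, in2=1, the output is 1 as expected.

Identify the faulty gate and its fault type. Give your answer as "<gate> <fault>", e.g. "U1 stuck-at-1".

U2 stuck-at-1

Fault-free values for test 1 (in0=0, in1=0, in2=1): U0=1, U1=1, U2=0, U3=0, giving Y=0. Observed 1.
Test 1: faults giving observed 1 are {U2 stuck-at-1, U2 inverted output, U3 stuck-at-1, U3 inverted output}.
Test 2 (in0=0, in1=0, in2=0): fault-free U0=0, U1=0, U2=0, U3=0 → 0; observed 0. Eliminates U3 stuck-at-1, U3 inverted output.
Test 3 (in0=1, in1=1, in2=1): fault-free U0=1, U1=1, U2=1, U3=1 → 1; observed 1. Eliminates U2 inverted output.
Only U2 stuck-at-1 is consistent with every test.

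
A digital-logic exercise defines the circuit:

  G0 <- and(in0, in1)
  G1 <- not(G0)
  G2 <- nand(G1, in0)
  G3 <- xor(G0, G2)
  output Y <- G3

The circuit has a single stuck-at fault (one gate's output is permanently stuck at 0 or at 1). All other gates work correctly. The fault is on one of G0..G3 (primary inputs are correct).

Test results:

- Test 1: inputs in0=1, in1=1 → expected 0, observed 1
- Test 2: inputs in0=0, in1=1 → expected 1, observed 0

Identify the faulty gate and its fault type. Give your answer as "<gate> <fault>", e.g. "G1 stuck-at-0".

G2 stuck-at-0

Fault-free values for test 1 (in0=1, in1=1): G0=1, G1=0, G2=1, G3=0, giving Y=0. Observed 1.
Test 1: faults giving observed 1 are {G1 stuck-at-1, G2 stuck-at-0, G3 stuck-at-1}.
Test 2 (in0=0, in1=1): fault-free G0=0, G1=1, G2=1, G3=1 → 1; observed 0. Eliminates G1 stuck-at-1, G3 stuck-at-1.
Only G2 stuck-at-0 is consistent with every test.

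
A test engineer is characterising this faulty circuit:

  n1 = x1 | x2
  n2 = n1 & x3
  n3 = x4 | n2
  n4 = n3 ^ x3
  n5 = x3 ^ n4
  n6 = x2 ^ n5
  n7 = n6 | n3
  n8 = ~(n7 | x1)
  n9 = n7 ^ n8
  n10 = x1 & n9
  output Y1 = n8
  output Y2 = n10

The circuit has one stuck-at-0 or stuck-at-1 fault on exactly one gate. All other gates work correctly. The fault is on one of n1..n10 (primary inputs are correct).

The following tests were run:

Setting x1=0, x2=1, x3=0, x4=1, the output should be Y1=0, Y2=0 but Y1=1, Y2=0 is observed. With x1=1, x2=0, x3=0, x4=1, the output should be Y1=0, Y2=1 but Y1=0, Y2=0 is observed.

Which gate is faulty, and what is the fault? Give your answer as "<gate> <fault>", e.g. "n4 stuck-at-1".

n7 stuck-at-0

Fault-free values for test 1 (x1=0, x2=1, x3=0, x4=1): n1=1, n2=0, n3=1, n4=1, n5=1, n6=0, n7=1, n8=0, n9=1, n10=0, giving Y1=0, Y2=0. Observed Y1=1, Y2=0.
Test 1: faults giving observed Y1=1, Y2=0 are {n7 stuck-at-0, n8 stuck-at-1}.
Test 2 (x1=1, x2=0, x3=0, x4=1): fault-free n1=1, n2=0, n3=1, n4=1, n5=1, n6=1, n7=1, n8=0, n9=1, n10=1 → Y1=0, Y2=1; observed Y1=0, Y2=0. Eliminates n8 stuck-at-1.
Only n7 stuck-at-0 is consistent with every test.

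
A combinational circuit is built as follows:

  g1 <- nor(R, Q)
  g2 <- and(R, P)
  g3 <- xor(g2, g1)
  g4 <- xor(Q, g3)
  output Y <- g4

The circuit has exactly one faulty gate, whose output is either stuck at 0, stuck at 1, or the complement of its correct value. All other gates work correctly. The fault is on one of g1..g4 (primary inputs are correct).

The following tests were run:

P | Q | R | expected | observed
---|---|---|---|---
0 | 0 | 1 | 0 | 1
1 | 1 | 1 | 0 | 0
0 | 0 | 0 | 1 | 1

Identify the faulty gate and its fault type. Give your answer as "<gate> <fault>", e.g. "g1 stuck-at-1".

g3 stuck-at-1

Fault-free values for test 1 (P=0, Q=0, R=1): g1=0, g2=0, g3=0, g4=0, giving Y=0. Observed 1.
Test 1: faults giving observed 1 are {g1 stuck-at-1, g1 inverted output, g2 stuck-at-1, g2 inverted output, g3 stuck-at-1, g3 inverted output, g4 stuck-at-1, g4 inverted output}.
Test 2 (P=1, Q=1, R=1): fault-free g1=0, g2=1, g3=1, g4=0 → 0; observed 0. Eliminates g1 stuck-at-1, g1 inverted output, g2 inverted output, g3 inverted output, g4 stuck-at-1, g4 inverted output.
Test 3 (P=0, Q=0, R=0): fault-free g1=1, g2=0, g3=1, g4=1 → 1; observed 1. Eliminates g2 stuck-at-1.
Only g3 stuck-at-1 is consistent with every test.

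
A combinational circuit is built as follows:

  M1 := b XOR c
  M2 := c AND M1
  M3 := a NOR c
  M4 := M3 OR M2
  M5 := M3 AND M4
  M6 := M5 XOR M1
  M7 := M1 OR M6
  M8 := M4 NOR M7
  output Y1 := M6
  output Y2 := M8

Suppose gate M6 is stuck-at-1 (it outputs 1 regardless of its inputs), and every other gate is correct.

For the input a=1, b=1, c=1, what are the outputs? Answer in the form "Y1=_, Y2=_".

Y1=1, Y2=0

Propagate with M6 forced: M1=0, M2=0, M3=0, M4=0, M5=0, M6=1 [stuck-at-1], M7=1, M8=0.
So the outputs are Y1=1, Y2=0. (Without the fault they would be Y1=0, Y2=1.)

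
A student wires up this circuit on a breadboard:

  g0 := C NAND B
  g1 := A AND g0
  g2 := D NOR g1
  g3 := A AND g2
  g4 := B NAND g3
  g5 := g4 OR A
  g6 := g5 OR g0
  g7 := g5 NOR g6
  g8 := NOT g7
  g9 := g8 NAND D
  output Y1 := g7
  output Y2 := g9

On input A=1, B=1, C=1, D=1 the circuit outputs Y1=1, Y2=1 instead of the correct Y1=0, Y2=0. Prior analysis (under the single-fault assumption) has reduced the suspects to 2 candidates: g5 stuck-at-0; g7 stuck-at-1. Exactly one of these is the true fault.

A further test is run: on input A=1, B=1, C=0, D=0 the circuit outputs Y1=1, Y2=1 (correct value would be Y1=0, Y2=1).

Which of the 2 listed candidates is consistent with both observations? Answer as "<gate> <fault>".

Evaluate each candidate on input A=1, B=1, C=0, D=0:
  g5 stuck-at-0: g0=1, g1=1, g2=0, g3=0, g4=1, g5=0 [stuck-at-0], g6=1, g7=0, g8=1, g9=1 → Y1=0, Y2=1 — eliminated
  g7 stuck-at-1: g0=1, g1=1, g2=0, g3=0, g4=1, g5=1, g6=1, g7=1 [stuck-at-1], g8=0, g9=1 → Y1=1, Y2=1 — matches
Only g7 stuck-at-1 reproduces the observed Y1=1, Y2=1.

g7 stuck-at-1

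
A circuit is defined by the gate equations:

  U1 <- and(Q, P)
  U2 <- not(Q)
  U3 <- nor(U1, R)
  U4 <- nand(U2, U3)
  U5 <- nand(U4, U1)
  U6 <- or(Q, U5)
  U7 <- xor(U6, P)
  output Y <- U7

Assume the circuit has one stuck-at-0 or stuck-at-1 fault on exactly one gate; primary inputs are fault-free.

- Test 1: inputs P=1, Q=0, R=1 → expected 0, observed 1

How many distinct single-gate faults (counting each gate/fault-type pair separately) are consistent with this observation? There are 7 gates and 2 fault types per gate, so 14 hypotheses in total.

Fault-free: U1=0, U2=1, U3=0, U4=1, U5=1, U6=1, U7=0 → 0. Observed 1.
  U1 stuck-at-0: output 0 ✗
  U1 stuck-at-1: output 1 ✓
  U2 stuck-at-0: output 0 ✗
  U2 stuck-at-1: output 0 ✗
  U3 stuck-at-0: output 0 ✗
  U3 stuck-at-1: output 0 ✗
  U4 stuck-at-0: output 0 ✗
  U4 stuck-at-1: output 0 ✗
  U5 stuck-at-0: output 1 ✓
  U5 stuck-at-1: output 0 ✗
  U6 stuck-at-0: output 1 ✓
  U6 stuck-at-1: output 0 ✗
  U7 stuck-at-0: output 0 ✗
  U7 stuck-at-1: output 1 ✓
Consistent faults: {U1 stuck-at-1, U5 stuck-at-0, U6 stuck-at-0, U7 stuck-at-1} — 4 in all.

4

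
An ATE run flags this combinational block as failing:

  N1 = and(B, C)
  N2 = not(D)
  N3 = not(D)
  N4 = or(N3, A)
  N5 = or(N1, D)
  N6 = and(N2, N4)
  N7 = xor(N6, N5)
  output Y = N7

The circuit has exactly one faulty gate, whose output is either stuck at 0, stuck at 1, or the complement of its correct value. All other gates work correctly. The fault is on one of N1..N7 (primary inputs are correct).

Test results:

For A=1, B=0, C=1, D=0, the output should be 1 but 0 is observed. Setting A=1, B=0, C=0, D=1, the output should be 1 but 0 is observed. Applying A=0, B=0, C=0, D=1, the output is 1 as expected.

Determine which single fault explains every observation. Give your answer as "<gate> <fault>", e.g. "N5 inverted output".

Fault-free values for test 1 (A=1, B=0, C=1, D=0): N1=0, N2=1, N3=1, N4=1, N5=0, N6=1, N7=1, giving Y=1. Observed 0.
Test 1: faults giving observed 0 are {N1 stuck-at-1, N1 inverted output, N2 stuck-at-0, N2 inverted output, N4 stuck-at-0, N4 inverted output, N5 stuck-at-1, N5 inverted output, N6 stuck-at-0, N6 inverted output, N7 stuck-at-0, N7 inverted output}.
Test 2 (A=1, B=0, C=0, D=1): fault-free N1=0, N2=0, N3=0, N4=1, N5=1, N6=0, N7=1 → 1; observed 0. Eliminates N1 stuck-at-1, N1 inverted output, N2 stuck-at-0, N4 stuck-at-0, N4 inverted output, N5 stuck-at-1, N6 stuck-at-0.
Test 3 (A=0, B=0, C=0, D=1): fault-free N1=0, N2=0, N3=0, N4=0, N5=1, N6=0, N7=1 → 1; observed 1. Eliminates N5 inverted output, N6 inverted output, N7 stuck-at-0, N7 inverted output.
Only N2 inverted output is consistent with every test.

N2 inverted output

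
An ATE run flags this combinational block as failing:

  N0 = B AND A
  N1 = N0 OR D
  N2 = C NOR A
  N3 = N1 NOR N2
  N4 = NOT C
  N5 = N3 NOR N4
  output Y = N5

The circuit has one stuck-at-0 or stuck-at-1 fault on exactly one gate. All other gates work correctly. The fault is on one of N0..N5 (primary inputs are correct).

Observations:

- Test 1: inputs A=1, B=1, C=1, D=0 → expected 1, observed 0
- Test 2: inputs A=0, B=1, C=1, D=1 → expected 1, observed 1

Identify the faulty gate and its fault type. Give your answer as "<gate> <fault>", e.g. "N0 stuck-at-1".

N0 stuck-at-0

Fault-free values for test 1 (A=1, B=1, C=1, D=0): N0=1, N1=1, N2=0, N3=0, N4=0, N5=1, giving Y=1. Observed 0.
Test 1: faults giving observed 0 are {N0 stuck-at-0, N1 stuck-at-0, N3 stuck-at-1, N4 stuck-at-1, N5 stuck-at-0}.
Test 2 (A=0, B=1, C=1, D=1): fault-free N0=0, N1=1, N2=0, N3=0, N4=0, N5=1 → 1; observed 1. Eliminates N1 stuck-at-0, N3 stuck-at-1, N4 stuck-at-1, N5 stuck-at-0.
Only N0 stuck-at-0 is consistent with every test.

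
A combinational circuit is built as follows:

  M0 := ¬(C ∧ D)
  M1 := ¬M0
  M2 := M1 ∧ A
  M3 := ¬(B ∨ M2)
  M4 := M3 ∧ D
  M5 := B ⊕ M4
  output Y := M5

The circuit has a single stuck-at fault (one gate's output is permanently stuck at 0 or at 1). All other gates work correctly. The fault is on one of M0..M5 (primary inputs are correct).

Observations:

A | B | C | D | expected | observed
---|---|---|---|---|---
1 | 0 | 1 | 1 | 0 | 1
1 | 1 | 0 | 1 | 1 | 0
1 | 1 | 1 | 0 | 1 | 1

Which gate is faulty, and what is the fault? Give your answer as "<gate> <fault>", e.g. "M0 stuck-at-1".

M3 stuck-at-1

Fault-free values for test 1 (A=1, B=0, C=1, D=1): M0=0, M1=1, M2=1, M3=0, M4=0, M5=0, giving Y=0. Observed 1.
Test 1: faults giving observed 1 are {M0 stuck-at-1, M1 stuck-at-0, M2 stuck-at-0, M3 stuck-at-1, M4 stuck-at-1, M5 stuck-at-1}.
Test 2 (A=1, B=1, C=0, D=1): fault-free M0=1, M1=0, M2=0, M3=0, M4=0, M5=1 → 1; observed 0. Eliminates M0 stuck-at-1, M1 stuck-at-0, M2 stuck-at-0, M5 stuck-at-1.
Test 3 (A=1, B=1, C=1, D=0): fault-free M0=1, M1=0, M2=0, M3=0, M4=0, M5=1 → 1; observed 1. Eliminates M4 stuck-at-1.
Only M3 stuck-at-1 is consistent with every test.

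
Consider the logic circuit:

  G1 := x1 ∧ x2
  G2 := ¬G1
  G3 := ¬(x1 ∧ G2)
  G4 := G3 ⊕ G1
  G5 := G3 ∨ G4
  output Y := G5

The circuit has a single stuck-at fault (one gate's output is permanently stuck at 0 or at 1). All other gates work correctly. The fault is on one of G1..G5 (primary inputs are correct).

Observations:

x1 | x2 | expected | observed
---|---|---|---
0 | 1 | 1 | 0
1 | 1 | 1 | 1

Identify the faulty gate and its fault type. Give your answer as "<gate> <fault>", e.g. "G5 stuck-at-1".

Fault-free values for test 1 (x1=0, x2=1): G1=0, G2=1, G3=1, G4=1, G5=1, giving Y=1. Observed 0.
Test 1: faults giving observed 0 are {G3 stuck-at-0, G5 stuck-at-0}.
Test 2 (x1=1, x2=1): fault-free G1=1, G2=0, G3=1, G4=0, G5=1 → 1; observed 1. Eliminates G5 stuck-at-0.
Only G3 stuck-at-0 is consistent with every test.

G3 stuck-at-0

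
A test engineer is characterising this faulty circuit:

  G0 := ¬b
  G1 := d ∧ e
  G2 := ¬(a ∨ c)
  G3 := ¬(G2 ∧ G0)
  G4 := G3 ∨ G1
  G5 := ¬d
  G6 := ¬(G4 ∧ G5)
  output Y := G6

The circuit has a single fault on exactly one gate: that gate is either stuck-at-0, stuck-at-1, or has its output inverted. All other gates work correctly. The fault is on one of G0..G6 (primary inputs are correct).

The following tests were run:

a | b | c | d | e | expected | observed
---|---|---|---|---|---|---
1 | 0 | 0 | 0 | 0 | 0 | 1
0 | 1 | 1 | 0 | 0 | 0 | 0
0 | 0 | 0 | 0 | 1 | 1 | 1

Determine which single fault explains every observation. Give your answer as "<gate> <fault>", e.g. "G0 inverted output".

Fault-free values for test 1 (a=1, b=0, c=0, d=0, e=0): G0=1, G1=0, G2=0, G3=1, G4=1, G5=1, G6=0, giving Y=0. Observed 1.
Test 1: faults giving observed 1 are {G2 stuck-at-1, G2 inverted output, G3 stuck-at-0, G3 inverted output, G4 stuck-at-0, G4 inverted output, G5 stuck-at-0, G5 inverted output, G6 stuck-at-1, G6 inverted output}.
Test 2 (a=0, b=1, c=1, d=0, e=0): fault-free G0=0, G1=0, G2=0, G3=1, G4=1, G5=1, G6=0 → 0; observed 0. Eliminates G3 stuck-at-0, G3 inverted output, G4 stuck-at-0, G4 inverted output, G5 stuck-at-0, G5 inverted output, G6 stuck-at-1, G6 inverted output.
Test 3 (a=0, b=0, c=0, d=0, e=1): fault-free G0=1, G1=0, G2=1, G3=0, G4=0, G5=1, G6=1 → 1; observed 1. Eliminates G2 inverted output.
Only G2 stuck-at-1 is consistent with every test.

G2 stuck-at-1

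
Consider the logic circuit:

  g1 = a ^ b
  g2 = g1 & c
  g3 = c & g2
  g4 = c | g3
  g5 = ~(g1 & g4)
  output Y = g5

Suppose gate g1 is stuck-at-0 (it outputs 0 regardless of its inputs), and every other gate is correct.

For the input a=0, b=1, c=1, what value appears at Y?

Propagate with g1 forced: g1=0 [stuck-at-0], g2=0, g3=0, g4=1, g5=1.
So Y = 1. (Without the fault it would be 0.)

1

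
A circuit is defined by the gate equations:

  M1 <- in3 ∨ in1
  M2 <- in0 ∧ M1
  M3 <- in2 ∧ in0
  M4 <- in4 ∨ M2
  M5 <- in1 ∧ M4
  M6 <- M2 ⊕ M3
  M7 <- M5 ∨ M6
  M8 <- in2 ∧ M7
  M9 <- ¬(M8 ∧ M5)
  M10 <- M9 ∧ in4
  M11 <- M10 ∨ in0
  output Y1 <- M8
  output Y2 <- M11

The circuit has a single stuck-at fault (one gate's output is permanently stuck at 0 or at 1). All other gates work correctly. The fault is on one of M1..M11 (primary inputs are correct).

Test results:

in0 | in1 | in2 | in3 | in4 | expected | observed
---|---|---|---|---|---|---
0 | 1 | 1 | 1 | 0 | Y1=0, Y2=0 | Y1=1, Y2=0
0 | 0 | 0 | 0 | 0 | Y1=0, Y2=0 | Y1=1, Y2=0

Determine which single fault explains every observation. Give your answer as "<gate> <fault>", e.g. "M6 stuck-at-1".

M8 stuck-at-1

Fault-free values for test 1 (in0=0, in1=1, in2=1, in3=1, in4=0): M1=1, M2=0, M3=0, M4=0, M5=0, M6=0, M7=0, M8=0, M9=1, M10=0, M11=0, giving Y1=0, Y2=0. Observed Y1=1, Y2=0.
Test 1: faults giving observed Y1=1, Y2=0 are {M2 stuck-at-1, M3 stuck-at-1, M4 stuck-at-1, M5 stuck-at-1, M6 stuck-at-1, M7 stuck-at-1, M8 stuck-at-1}.
Test 2 (in0=0, in1=0, in2=0, in3=0, in4=0): fault-free M1=0, M2=0, M3=0, M4=0, M5=0, M6=0, M7=0, M8=0, M9=1, M10=0, M11=0 → Y1=0, Y2=0; observed Y1=1, Y2=0. Eliminates M2 stuck-at-1, M3 stuck-at-1, M4 stuck-at-1, M5 stuck-at-1, M6 stuck-at-1, M7 stuck-at-1.
Only M8 stuck-at-1 is consistent with every test.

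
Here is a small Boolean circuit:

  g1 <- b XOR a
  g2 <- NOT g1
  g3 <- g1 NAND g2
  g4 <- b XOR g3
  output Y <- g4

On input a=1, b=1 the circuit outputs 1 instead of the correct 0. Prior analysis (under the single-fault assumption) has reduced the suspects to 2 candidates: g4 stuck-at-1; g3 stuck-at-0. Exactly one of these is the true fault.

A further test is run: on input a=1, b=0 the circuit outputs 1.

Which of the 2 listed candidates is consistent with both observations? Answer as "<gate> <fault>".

g4 stuck-at-1

Evaluate each candidate on input a=1, b=0:
  g4 stuck-at-1: g1=1, g2=0, g3=1, g4=1 [stuck-at-1] → 1 — matches
  g3 stuck-at-0: g1=1, g2=0, g3=0 [stuck-at-0], g4=0 → 0 — eliminated
Only g4 stuck-at-1 reproduces the observed 1.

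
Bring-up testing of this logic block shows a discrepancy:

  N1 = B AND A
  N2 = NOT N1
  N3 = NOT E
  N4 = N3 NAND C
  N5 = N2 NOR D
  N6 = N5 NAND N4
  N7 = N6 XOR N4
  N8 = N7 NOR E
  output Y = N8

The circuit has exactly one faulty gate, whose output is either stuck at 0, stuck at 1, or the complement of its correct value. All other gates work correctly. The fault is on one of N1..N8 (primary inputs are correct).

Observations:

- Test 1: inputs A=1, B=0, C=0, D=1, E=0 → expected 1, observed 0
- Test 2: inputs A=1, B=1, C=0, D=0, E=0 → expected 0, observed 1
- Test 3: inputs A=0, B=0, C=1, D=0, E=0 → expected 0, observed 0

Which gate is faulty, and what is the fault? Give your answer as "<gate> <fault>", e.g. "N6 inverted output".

N5 inverted output

Fault-free values for test 1 (A=1, B=0, C=0, D=1, E=0): N1=0, N2=1, N3=1, N4=1, N5=0, N6=1, N7=0, N8=1, giving Y=1. Observed 0.
Test 1: faults giving observed 0 are {N4 stuck-at-0, N4 inverted output, N5 stuck-at-1, N5 inverted output, N6 stuck-at-0, N6 inverted output, N7 stuck-at-1, N7 inverted output, N8 stuck-at-0, N8 inverted output}.
Test 2 (A=1, B=1, C=0, D=0, E=0): fault-free N1=1, N2=0, N3=1, N4=1, N5=1, N6=0, N7=1, N8=0 → 0; observed 1. Eliminates N4 stuck-at-0, N4 inverted output, N5 stuck-at-1, N6 stuck-at-0, N7 stuck-at-1, N8 stuck-at-0.
Test 3 (A=0, B=0, C=1, D=0, E=0): fault-free N1=0, N2=1, N3=1, N4=0, N5=0, N6=1, N7=1, N8=0 → 0; observed 0. Eliminates N6 inverted output, N7 inverted output, N8 inverted output.
Only N5 inverted output is consistent with every test.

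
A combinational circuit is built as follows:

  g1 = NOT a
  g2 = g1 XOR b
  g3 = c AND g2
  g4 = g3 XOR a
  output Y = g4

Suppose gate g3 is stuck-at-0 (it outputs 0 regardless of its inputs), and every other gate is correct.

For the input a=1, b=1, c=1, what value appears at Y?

Propagate with g3 forced: g1=0, g2=1, g3=0 [stuck-at-0], g4=1.
So Y = 1. (Without the fault it would be 0.)

1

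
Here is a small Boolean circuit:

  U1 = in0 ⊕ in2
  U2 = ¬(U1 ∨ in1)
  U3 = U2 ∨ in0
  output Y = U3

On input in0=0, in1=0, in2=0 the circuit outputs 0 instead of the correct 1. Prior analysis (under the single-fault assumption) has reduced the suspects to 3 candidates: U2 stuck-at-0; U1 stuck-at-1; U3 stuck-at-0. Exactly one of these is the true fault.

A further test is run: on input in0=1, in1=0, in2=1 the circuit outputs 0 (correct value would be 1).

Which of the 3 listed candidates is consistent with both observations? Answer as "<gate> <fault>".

U3 stuck-at-0

Evaluate each candidate on input in0=1, in1=0, in2=1:
  U2 stuck-at-0: U1=0, U2=0 [stuck-at-0], U3=1 → 1 — eliminated
  U1 stuck-at-1: U1=1 [stuck-at-1], U2=0, U3=1 → 1 — eliminated
  U3 stuck-at-0: U1=0, U2=1, U3=0 [stuck-at-0] → 0 — matches
Only U3 stuck-at-0 reproduces the observed 0.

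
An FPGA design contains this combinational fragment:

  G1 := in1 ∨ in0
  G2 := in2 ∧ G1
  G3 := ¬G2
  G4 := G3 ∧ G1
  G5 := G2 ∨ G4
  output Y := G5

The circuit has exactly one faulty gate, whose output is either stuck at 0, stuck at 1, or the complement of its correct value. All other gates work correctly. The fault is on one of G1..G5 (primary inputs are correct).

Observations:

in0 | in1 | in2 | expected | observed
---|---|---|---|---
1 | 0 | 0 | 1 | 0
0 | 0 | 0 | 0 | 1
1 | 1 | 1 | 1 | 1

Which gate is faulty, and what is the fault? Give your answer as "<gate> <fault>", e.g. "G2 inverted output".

G4 inverted output

Fault-free values for test 1 (in0=1, in1=0, in2=0): G1=1, G2=0, G3=1, G4=1, G5=1, giving Y=1. Observed 0.
Test 1: faults giving observed 0 are {G1 stuck-at-0, G1 inverted output, G3 stuck-at-0, G3 inverted output, G4 stuck-at-0, G4 inverted output, G5 stuck-at-0, G5 inverted output}.
Test 2 (in0=0, in1=0, in2=0): fault-free G1=0, G2=0, G3=1, G4=0, G5=0 → 0; observed 1. Eliminates G1 stuck-at-0, G3 stuck-at-0, G3 inverted output, G4 stuck-at-0, G5 stuck-at-0.
Test 3 (in0=1, in1=1, in2=1): fault-free G1=1, G2=1, G3=0, G4=0, G5=1 → 1; observed 1. Eliminates G1 inverted output, G5 inverted output.
Only G4 inverted output is consistent with every test.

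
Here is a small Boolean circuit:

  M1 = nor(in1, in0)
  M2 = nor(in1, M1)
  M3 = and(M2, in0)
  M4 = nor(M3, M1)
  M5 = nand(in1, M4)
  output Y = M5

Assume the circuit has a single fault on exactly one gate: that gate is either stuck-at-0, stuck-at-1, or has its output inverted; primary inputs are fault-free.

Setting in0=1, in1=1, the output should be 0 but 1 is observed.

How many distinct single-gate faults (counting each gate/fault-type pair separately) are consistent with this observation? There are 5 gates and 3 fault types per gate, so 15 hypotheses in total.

Fault-free: M1=0, M2=0, M3=0, M4=1, M5=0 → 0. Observed 1.
  M1: stuck-at-1, inverted output ✓; others ✗
  M2: stuck-at-1, inverted output ✓; others ✗
  M3: stuck-at-1, inverted output ✓; others ✗
  M4: stuck-at-0, inverted output ✓; others ✗
  M5: stuck-at-1, inverted output ✓; others ✗
Consistent faults: {M1 stuck-at-1, M1 inverted output, M2 stuck-at-1, M2 inverted output, M3 stuck-at-1, M3 inverted output, M4 stuck-at-0, M4 inverted output, M5 stuck-at-1, M5 inverted output} — 10 in all.

10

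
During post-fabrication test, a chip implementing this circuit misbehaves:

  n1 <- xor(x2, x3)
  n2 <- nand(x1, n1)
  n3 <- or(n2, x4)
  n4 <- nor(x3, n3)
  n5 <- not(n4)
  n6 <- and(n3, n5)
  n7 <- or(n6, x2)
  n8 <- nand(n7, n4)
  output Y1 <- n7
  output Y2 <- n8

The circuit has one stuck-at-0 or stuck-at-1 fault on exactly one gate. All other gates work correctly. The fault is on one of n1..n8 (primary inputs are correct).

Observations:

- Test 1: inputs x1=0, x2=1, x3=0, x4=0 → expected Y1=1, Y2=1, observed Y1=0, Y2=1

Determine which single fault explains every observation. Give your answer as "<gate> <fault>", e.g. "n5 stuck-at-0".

n7 stuck-at-0

Fault-free values for test 1 (x1=0, x2=1, x3=0, x4=0): n1=1, n2=1, n3=1, n4=0, n5=1, n6=1, n7=1, n8=1, giving Y1=1, Y2=1. Observed Y1=0, Y2=1.
Test 1: faults giving observed Y1=0, Y2=1 are {n7 stuck-at-0}.
Only n7 stuck-at-0 is consistent with every test.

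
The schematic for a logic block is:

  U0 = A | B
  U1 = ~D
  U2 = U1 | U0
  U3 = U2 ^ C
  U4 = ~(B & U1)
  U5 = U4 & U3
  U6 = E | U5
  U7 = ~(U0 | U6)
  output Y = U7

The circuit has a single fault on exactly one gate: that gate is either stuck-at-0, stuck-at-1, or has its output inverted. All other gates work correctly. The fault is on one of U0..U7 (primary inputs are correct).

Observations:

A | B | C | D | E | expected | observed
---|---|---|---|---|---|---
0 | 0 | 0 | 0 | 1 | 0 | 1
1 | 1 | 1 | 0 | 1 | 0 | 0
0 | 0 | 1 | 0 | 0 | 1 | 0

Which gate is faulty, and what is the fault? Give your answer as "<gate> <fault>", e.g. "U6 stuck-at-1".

U6 inverted output

Fault-free values for test 1 (A=0, B=0, C=0, D=0, E=1): U0=0, U1=1, U2=1, U3=1, U4=1, U5=1, U6=1, U7=0, giving Y=0. Observed 1.
Test 1: faults giving observed 1 are {U6 stuck-at-0, U6 inverted output, U7 stuck-at-1, U7 inverted output}.
Test 2 (A=1, B=1, C=1, D=0, E=1): fault-free U0=1, U1=1, U2=1, U3=0, U4=0, U5=0, U6=1, U7=0 → 0; observed 0. Eliminates U7 stuck-at-1, U7 inverted output.
Test 3 (A=0, B=0, C=1, D=0, E=0): fault-free U0=0, U1=1, U2=1, U3=0, U4=1, U5=0, U6=0, U7=1 → 1; observed 0. Eliminates U6 stuck-at-0.
Only U6 inverted output is consistent with every test.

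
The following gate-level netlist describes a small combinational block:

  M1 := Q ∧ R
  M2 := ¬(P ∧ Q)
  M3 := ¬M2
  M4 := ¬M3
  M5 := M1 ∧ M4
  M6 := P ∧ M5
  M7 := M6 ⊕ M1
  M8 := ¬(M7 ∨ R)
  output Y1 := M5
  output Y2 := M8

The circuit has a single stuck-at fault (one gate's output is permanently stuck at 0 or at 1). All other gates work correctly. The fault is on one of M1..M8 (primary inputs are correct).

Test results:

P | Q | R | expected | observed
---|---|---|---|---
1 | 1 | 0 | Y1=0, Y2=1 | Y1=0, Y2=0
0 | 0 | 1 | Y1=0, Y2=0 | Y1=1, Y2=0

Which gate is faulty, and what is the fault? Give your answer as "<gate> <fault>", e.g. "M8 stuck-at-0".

Fault-free values for test 1 (P=1, Q=1, R=0): M1=0, M2=0, M3=1, M4=0, M5=0, M6=0, M7=0, M8=1, giving Y1=0, Y2=1. Observed Y1=0, Y2=0.
Test 1: faults giving observed Y1=0, Y2=0 are {M1 stuck-at-1, M6 stuck-at-1, M7 stuck-at-1, M8 stuck-at-0}.
Test 2 (P=0, Q=0, R=1): fault-free M1=0, M2=1, M3=0, M4=1, M5=0, M6=0, M7=0, M8=0 → Y1=0, Y2=0; observed Y1=1, Y2=0. Eliminates M6 stuck-at-1, M7 stuck-at-1, M8 stuck-at-0.
Only M1 stuck-at-1 is consistent with every test.

M1 stuck-at-1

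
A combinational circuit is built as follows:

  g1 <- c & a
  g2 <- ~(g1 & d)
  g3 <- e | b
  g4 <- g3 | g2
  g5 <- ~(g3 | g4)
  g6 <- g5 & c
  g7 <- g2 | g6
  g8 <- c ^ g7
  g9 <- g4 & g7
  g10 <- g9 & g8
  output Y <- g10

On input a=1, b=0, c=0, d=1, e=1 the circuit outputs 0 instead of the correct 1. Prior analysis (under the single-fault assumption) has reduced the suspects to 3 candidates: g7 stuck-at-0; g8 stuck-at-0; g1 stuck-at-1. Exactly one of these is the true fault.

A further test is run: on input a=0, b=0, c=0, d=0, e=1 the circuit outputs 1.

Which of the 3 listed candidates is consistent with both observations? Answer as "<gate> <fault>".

g1 stuck-at-1

Evaluate each candidate on input a=0, b=0, c=0, d=0, e=1:
  g7 stuck-at-0: g1=0, g2=1, g3=1, g4=1, g5=0, g6=0, g7=0 [stuck-at-0], g8=0, g9=0, g10=0 → 0 — eliminated
  g8 stuck-at-0: g1=0, g2=1, g3=1, g4=1, g5=0, g6=0, g7=1, g8=0 [stuck-at-0], g9=1, g10=0 → 0 — eliminated
  g1 stuck-at-1: g1=1 [stuck-at-1], g2=1, g3=1, g4=1, g5=0, g6=0, g7=1, g8=1, g9=1, g10=1 → 1 — matches
Only g1 stuck-at-1 reproduces the observed 1.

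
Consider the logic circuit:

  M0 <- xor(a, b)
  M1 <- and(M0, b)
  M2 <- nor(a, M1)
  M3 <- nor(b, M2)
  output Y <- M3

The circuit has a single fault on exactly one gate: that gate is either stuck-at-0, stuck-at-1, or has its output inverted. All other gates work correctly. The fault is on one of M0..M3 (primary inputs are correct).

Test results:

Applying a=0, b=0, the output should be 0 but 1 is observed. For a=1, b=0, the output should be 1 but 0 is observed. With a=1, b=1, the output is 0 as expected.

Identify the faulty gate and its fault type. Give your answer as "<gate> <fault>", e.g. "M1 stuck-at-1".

Fault-free values for test 1 (a=0, b=0): M0=0, M1=0, M2=1, M3=0, giving Y=0. Observed 1.
Test 1: faults giving observed 1 are {M1 stuck-at-1, M1 inverted output, M2 stuck-at-0, M2 inverted output, M3 stuck-at-1, M3 inverted output}.
Test 2 (a=1, b=0): fault-free M0=1, M1=0, M2=0, M3=1 → 1; observed 0. Eliminates M1 stuck-at-1, M1 inverted output, M2 stuck-at-0, M3 stuck-at-1.
Test 3 (a=1, b=1): fault-free M0=0, M1=0, M2=0, M3=0 → 0; observed 0. Eliminates M3 inverted output.
Only M2 inverted output is consistent with every test.

M2 inverted output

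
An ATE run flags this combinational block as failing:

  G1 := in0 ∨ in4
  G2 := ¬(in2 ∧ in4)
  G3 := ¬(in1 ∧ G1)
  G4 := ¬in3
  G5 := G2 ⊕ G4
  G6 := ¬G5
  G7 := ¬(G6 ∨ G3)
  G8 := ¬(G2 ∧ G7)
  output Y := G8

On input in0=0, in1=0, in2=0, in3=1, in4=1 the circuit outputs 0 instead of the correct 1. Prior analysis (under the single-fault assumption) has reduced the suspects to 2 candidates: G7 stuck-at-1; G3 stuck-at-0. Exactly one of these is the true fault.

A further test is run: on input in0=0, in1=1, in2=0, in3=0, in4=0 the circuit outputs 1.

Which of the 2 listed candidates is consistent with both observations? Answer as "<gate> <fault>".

Evaluate each candidate on input in0=0, in1=1, in2=0, in3=0, in4=0:
  G7 stuck-at-1: G1=0, G2=1, G3=1, G4=1, G5=0, G6=1, G7=1 [stuck-at-1], G8=0 → 0 — eliminated
  G3 stuck-at-0: G1=0, G2=1, G3=0 [stuck-at-0], G4=1, G5=0, G6=1, G7=0, G8=1 → 1 — matches
Only G3 stuck-at-0 reproduces the observed 1.

G3 stuck-at-0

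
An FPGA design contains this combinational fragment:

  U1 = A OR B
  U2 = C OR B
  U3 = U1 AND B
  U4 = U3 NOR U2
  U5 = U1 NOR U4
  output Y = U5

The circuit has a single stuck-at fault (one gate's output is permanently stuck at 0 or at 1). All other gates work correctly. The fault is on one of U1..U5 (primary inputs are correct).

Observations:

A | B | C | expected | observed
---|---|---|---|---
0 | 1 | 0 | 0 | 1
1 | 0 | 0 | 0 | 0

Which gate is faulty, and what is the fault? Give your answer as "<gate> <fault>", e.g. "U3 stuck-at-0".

U1 stuck-at-0

Fault-free values for test 1 (A=0, B=1, C=0): U1=1, U2=1, U3=1, U4=0, U5=0, giving Y=0. Observed 1.
Test 1: faults giving observed 1 are {U1 stuck-at-0, U5 stuck-at-1}.
Test 2 (A=1, B=0, C=0): fault-free U1=1, U2=0, U3=0, U4=1, U5=0 → 0; observed 0. Eliminates U5 stuck-at-1.
Only U1 stuck-at-0 is consistent with every test.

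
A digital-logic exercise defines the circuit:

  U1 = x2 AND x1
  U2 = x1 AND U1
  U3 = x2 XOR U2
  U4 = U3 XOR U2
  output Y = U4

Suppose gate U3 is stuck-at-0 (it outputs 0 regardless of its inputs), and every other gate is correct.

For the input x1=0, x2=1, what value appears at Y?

0

Propagate with U3 forced: U1=0, U2=0, U3=0 [stuck-at-0], U4=0.
So Y = 0. (Without the fault it would be 1.)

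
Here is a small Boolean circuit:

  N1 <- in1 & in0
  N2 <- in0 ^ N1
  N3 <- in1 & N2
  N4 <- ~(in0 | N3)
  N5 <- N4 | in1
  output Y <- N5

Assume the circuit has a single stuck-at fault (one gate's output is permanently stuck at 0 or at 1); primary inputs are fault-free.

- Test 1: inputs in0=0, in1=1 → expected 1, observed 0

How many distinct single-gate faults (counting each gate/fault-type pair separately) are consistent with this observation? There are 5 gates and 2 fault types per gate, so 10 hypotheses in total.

1

Fault-free: N1=0, N2=0, N3=0, N4=1, N5=1 → 1. Observed 0.
  N1 stuck-at-0: output 1 ✗
  N1 stuck-at-1: output 1 ✗
  N2 stuck-at-0: output 1 ✗
  N2 stuck-at-1: output 1 ✗
  N3 stuck-at-0: output 1 ✗
  N3 stuck-at-1: output 1 ✗
  N4 stuck-at-0: output 1 ✗
  N4 stuck-at-1: output 1 ✗
  N5 stuck-at-0: output 0 ✓
  N5 stuck-at-1: output 1 ✗
Consistent faults: {N5 stuck-at-0} — 1 in all.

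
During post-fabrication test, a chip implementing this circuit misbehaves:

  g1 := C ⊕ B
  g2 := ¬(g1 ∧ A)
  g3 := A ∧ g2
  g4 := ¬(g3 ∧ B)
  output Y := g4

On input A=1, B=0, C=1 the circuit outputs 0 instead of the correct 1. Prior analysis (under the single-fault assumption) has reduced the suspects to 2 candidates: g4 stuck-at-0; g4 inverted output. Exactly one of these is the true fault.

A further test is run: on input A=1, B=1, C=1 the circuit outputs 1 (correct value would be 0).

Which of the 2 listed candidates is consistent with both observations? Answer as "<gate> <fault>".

g4 inverted output

Evaluate each candidate on input A=1, B=1, C=1:
  g4 stuck-at-0: g1=0, g2=1, g3=1, g4=0 [stuck-at-0] → 0 — eliminated
  g4 inverted output: g1=0, g2=1, g3=1, g4=1 [inverted output] → 1 — matches
Only g4 inverted output reproduces the observed 1.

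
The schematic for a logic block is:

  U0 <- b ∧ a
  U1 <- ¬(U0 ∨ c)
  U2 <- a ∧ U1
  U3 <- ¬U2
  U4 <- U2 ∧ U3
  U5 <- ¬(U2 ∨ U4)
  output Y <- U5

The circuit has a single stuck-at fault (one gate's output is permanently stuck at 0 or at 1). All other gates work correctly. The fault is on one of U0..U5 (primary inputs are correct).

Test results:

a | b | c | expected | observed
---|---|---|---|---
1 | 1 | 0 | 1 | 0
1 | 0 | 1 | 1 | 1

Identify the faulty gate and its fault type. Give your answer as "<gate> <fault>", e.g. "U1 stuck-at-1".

Fault-free values for test 1 (a=1, b=1, c=0): U0=1, U1=0, U2=0, U3=1, U4=0, U5=1, giving Y=1. Observed 0.
Test 1: faults giving observed 0 are {U0 stuck-at-0, U1 stuck-at-1, U2 stuck-at-1, U4 stuck-at-1, U5 stuck-at-0}.
Test 2 (a=1, b=0, c=1): fault-free U0=0, U1=0, U2=0, U3=1, U4=0, U5=1 → 1; observed 1. Eliminates U1 stuck-at-1, U2 stuck-at-1, U4 stuck-at-1, U5 stuck-at-0.
Only U0 stuck-at-0 is consistent with every test.

U0 stuck-at-0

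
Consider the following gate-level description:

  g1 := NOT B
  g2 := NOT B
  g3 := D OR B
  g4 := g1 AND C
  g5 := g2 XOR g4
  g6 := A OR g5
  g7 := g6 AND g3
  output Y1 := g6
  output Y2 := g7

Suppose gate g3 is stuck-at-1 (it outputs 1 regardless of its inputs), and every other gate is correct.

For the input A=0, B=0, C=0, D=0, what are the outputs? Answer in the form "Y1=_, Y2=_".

Y1=1, Y2=1

Propagate with g3 forced: g1=1, g2=1, g3=1 [stuck-at-1], g4=0, g5=1, g6=1, g7=1.
So the outputs are Y1=1, Y2=1. (Without the fault they would be Y1=1, Y2=0.)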